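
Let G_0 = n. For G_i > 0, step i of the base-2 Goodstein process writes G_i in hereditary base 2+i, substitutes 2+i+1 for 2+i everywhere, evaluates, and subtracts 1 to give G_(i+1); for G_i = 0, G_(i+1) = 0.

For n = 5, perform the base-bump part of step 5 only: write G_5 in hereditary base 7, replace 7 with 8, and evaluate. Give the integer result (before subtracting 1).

G_0 = 5. HB_2(5) = 2^2 + 1. Bump = 28. G_1 = 27.
G_1 = 27. HB_3(27) = 3^3. Bump = 256. G_2 = 255.
G_2 = 255. HB_4(255) = 3·4^3 + 3·4^2 + 3·4 + 3. Bump = 468. G_3 = 467.
G_3 = 467. HB_5(467) = 3·5^3 + 3·5^2 + 3·5 + 2. Bump = 776. G_4 = 775.
G_4 = 775. HB_6(775) = 3·6^3 + 3·6^2 + 3·6 + 1. Bump = 1198. G_5 = 1197.
G_5 = 1197. HB_7(1197) = 3·7^3 + 3·7^2 + 3·7. Bump = 1752. G_6 = 1751.

1752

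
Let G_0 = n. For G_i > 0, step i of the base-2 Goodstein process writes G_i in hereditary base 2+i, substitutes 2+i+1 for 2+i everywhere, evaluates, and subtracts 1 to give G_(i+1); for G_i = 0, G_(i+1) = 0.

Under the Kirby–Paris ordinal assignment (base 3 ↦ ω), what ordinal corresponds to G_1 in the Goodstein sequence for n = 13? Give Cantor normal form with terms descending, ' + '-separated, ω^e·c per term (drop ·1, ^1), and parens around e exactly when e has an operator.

ω^(ω + 1) + ω^ω

G_0 = 13. HB_2(13) = 2^(2 + 1) + 2^2 + 1. Bump = 109. G_1 = 108.
G_1 = 108. HB_3(108) = 3^(3 + 1) + 3^3. Bump = 1280. G_2 = 1279.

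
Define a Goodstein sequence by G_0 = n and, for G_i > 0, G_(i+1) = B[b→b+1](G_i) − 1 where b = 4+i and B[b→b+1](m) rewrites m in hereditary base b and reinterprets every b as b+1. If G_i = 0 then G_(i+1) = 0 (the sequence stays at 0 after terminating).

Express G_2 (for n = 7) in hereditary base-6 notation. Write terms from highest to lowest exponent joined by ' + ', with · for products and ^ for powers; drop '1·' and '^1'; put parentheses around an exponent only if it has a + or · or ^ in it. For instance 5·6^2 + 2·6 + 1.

6 + 1

G_0 = 7. HB_4(7) = 4 + 3. Bump = 8. G_1 = 7.
G_1 = 7. HB_5(7) = 5 + 2. Bump = 8. G_2 = 7.
G_2 = 7. HB_6(7) = 6 + 1. Bump = 8. G_3 = 7.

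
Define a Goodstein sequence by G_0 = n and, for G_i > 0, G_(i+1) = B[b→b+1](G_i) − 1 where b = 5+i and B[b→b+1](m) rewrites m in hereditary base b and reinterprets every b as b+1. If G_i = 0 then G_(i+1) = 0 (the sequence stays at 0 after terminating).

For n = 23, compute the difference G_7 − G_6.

23 —HB5→ 4·5 + 3 —bump→ 4·6 + 3 = 27 —(−1)→ 26
26 —HB6→ 4·6 + 2 —bump→ 4·7 + 2 = 30 —(−1)→ 29
29 —HB7→ 4·7 + 1 —bump→ 4·8 + 1 = 33 —(−1)→ 32
32 —HB8→ 4·8 —bump→ 4·9 = 36 —(−1)→ 35
35 —HB9→ 3·9 + 8 —bump→ 3·10 + 8 = 38 —(−1)→ 37
37 —HB10→ 3·10 + 7 —bump→ 3·11 + 7 = 40 —(−1)→ 39
39 —HB11→ 3·11 + 6 —bump→ 3·12 + 6 = 42 —(−1)→ 41

2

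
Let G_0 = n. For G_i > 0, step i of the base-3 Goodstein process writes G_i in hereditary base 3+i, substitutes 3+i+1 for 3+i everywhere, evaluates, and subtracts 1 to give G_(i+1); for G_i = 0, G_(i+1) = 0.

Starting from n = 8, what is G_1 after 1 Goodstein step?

G_0=8  [base 3] 2·3 + 2  →[3↦4]→  2·4 + 2 = 10  −1 ⇒ G_1=9
G_1=9  [base 4] 2·4 + 1  →[4↦5]→  2·5 + 1 = 11  −1 ⇒ G_2=10

9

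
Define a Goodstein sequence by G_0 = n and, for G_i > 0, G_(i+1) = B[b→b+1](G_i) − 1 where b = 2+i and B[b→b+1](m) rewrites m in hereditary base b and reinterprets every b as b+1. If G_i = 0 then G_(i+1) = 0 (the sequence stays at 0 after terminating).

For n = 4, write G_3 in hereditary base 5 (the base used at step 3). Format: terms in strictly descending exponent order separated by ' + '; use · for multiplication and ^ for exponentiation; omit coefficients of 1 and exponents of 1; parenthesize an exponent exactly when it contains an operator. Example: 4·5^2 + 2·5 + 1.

[0] 4 ≡ 2^2 (base 2). Lift 3: 27. −1: 26.
[1] 26 ≡ 2·3^2 + 2·3 + 2 (base 3). Lift 4: 42. −1: 41.
[2] 41 ≡ 2·4^2 + 2·4 + 1 (base 4). Lift 5: 61. −1: 60.

2·5^2 + 2·5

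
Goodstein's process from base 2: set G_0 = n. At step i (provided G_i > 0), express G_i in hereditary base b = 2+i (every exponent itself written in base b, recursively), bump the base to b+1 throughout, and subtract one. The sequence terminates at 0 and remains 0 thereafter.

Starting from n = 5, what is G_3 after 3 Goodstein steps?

467

step 0: 5 = 2^2 + 1; sub 3 for 2: 3^3 + 1; = 28; G_1 = 28−1 = 27
step 1: 27 = 3^3; sub 4 for 3: 4^4; = 256; G_2 = 256−1 = 255
step 2: 255 = 3·4^3 + 3·4^2 + 3·4 + 3; sub 5 for 4: 3·5^3 + 3·5^2 + 3·5 + 3; = 468; G_3 = 468−1 = 467
step 3: 467 = 3·5^3 + 3·5^2 + 3·5 + 2; sub 6 for 5: 3·6^3 + 3·6^2 + 3·6 + 2; = 776; G_4 = 776−1 = 775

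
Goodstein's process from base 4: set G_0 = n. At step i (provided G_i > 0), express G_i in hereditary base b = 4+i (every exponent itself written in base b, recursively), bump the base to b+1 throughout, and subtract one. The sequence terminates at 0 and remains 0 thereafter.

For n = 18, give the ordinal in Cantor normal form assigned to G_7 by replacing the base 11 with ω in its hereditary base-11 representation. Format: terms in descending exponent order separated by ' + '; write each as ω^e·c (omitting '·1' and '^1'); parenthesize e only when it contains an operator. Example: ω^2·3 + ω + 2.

18 —HB4→ 4^2 + 2 —bump→ 5^2 + 2 = 27 —(−1)→ 26
26 —HB5→ 5^2 + 1 —bump→ 6^2 + 1 = 37 —(−1)→ 36
36 —HB6→ 6^2 —bump→ 7^2 = 49 —(−1)→ 48
48 —HB7→ 6·7 + 6 —bump→ 6·8 + 6 = 54 —(−1)→ 53
53 —HB8→ 6·8 + 5 —bump→ 6·9 + 5 = 59 —(−1)→ 58
58 —HB9→ 6·9 + 4 —bump→ 6·10 + 4 = 64 —(−1)→ 63
63 —HB10→ 6·10 + 3 —bump→ 6·11 + 3 = 69 —(−1)→ 68
68 —HB11→ 6·11 + 2 —bump→ 6·12 + 2 = 74 —(−1)→ 73

ω·6 + 2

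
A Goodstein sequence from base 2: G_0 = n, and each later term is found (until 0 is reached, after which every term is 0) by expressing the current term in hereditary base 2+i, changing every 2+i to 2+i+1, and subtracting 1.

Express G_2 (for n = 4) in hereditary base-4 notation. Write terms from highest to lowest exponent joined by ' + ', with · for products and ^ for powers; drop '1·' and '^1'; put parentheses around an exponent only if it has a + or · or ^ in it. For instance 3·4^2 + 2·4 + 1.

G_0=4  [base 2] 2^2  →[2↦3]→  3^3 = 27  −1 ⇒ G_1=26
G_1=26  [base 3] 2·3^2 + 2·3 + 2  →[3↦4]→  2·4^2 + 2·4 + 2 = 42  −1 ⇒ G_2=41
G_2=41  [base 4] 2·4^2 + 2·4 + 1  →[4↦5]→  2·5^2 + 2·5 + 1 = 61  −1 ⇒ G_3=60

2·4^2 + 2·4 + 1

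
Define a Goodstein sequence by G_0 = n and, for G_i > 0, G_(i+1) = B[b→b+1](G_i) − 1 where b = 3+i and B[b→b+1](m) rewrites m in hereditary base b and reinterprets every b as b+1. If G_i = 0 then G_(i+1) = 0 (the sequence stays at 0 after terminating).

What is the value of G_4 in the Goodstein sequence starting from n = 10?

30

i=0: 10 = 3^2 + 1 (b=3); 3→4: 4^2 + 1 = 17; 17−1 = 16
i=1: 16 = 4^2 (b=4); 4→5: 5^2 = 25; 25−1 = 24
i=2: 24 = 4·5 + 4 (b=5); 5→6: 4·6 + 4 = 28; 28−1 = 27
i=3: 27 = 4·6 + 3 (b=6); 6→7: 4·7 + 3 = 31; 31−1 = 30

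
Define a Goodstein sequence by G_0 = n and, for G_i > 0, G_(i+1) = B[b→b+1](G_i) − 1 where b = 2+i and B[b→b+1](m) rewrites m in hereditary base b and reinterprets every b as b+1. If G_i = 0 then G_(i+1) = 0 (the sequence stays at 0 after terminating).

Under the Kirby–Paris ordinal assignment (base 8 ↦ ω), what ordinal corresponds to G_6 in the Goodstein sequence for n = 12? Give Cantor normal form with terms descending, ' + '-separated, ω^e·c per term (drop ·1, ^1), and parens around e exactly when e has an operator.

ω^(ω + 1) + ω^2·2 + ω + 3

12 —HB2→ 2^(2 + 1) + 2^2 —bump→ 3^(3 + 1) + 3^3 = 108 —(−1)→ 107
107 —HB3→ 3^(3 + 1) + 2·3^2 + 2·3 + 2 —bump→ 4^(4 + 1) + 2·4^2 + 2·4 + 2 = 1066 —(−1)→ 1065
1065 —HB4→ 4^(4 + 1) + 2·4^2 + 2·4 + 1 —bump→ 5^(5 + 1) + 2·5^2 + 2·5 + 1 = 15686 —(−1)→ 15685
15685 —HB5→ 5^(5 + 1) + 2·5^2 + 2·5 —bump→ 6^(6 + 1) + 2·6^2 + 2·6 = 280020 —(−1)→ 280019
280019 —HB6→ 6^(6 + 1) + 2·6^2 + 6 + 5 —bump→ 7^(7 + 1) + 2·7^2 + 7 + 5 = 5764911 —(−1)→ 5764910
5764910 —HB7→ 7^(7 + 1) + 2·7^2 + 7 + 4 —bump→ 8^(8 + 1) + 2·8^2 + 8 + 4 = 134217868 —(−1)→ 134217867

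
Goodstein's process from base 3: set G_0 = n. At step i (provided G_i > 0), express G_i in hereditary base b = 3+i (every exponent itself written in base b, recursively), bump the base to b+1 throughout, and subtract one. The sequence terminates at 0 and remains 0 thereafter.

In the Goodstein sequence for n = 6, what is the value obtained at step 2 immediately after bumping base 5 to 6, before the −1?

G_0=6  [base 3] 2·3  →[3↦4]→  2·4 = 8  −1 ⇒ G_1=7
G_1=7  [base 4] 4 + 3  →[4↦5]→  5 + 3 = 8  −1 ⇒ G_2=7

8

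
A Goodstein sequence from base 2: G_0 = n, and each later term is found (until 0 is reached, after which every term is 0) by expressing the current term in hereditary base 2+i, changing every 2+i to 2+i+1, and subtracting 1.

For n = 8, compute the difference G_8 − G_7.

(0) 8|_2 = 2^(2 + 1) ↦ 3^(3 + 1)|_3 = 81 ⇒ 80
(1) 80|_3 = 2·3^3 + 2·3^2 + 2·3 + 2 ↦ 2·4^4 + 2·4^2 + 2·4 + 2|_4 = 554 ⇒ 553
(2) 553|_4 = 2·4^4 + 2·4^2 + 2·4 + 1 ↦ 2·5^5 + 2·5^2 + 2·5 + 1|_5 = 6311 ⇒ 6310
(3) 6310|_5 = 2·5^5 + 2·5^2 + 2·5 ↦ 2·6^6 + 2·6^2 + 2·6|_6 = 93396 ⇒ 93395
(4) 93395|_6 = 2·6^6 + 2·6^2 + 6 + 5 ↦ 2·7^7 + 2·7^2 + 7 + 5|_7 = 1647196 ⇒ 1647195
(5) 1647195|_7 = 2·7^7 + 2·7^2 + 7 + 4 ↦ 2·8^8 + 2·8^2 + 8 + 4|_8 = 33554572 ⇒ 33554571
(6) 33554571|_8 = 2·8^8 + 2·8^2 + 8 + 3 ↦ 2·9^9 + 2·9^2 + 9 + 3|_9 = 774841152 ⇒ 774841151
(7) 774841151|_9 = 2·9^9 + 2·9^2 + 9 + 2 ↦ 2·10^10 + 2·10^2 + 10 + 2|_10 = 20000000212 ⇒ 20000000211

19225159060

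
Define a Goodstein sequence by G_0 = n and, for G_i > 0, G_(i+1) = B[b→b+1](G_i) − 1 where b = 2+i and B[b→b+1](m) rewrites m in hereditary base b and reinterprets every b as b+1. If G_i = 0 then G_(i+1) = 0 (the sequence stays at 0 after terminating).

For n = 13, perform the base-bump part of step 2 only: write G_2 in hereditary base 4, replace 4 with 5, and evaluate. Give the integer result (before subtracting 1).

base 2: 13 = 2^(2 + 1) + 2^2 + 1; at 3: 3^(3 + 1) + 3^3 + 1 = 109; next = 108
base 3: 108 = 3^(3 + 1) + 3^3; at 4: 4^(4 + 1) + 4^4 = 1280; next = 1279

16093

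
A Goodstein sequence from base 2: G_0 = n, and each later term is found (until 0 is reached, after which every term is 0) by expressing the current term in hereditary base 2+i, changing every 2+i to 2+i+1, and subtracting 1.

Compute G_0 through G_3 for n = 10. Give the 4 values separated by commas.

step 0: 10 = 2^(2 + 1) + 2; sub 3 for 2: 3^(3 + 1) + 3; = 84; G_1 = 84−1 = 83
step 1: 83 = 3^(3 + 1) + 2; sub 4 for 3: 4^(4 + 1) + 2; = 1026; G_2 = 1026−1 = 1025
step 2: 1025 = 4^(4 + 1) + 1; sub 5 for 4: 5^(5 + 1) + 1; = 15626; G_3 = 15626−1 = 15625

10, 83, 1025, 15625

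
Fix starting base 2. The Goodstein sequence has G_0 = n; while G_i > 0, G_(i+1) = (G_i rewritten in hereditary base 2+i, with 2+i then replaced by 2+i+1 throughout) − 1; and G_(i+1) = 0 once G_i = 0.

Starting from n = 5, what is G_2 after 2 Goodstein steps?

255

[0] 5 ≡ 2^2 + 1 (base 2). Lift 3: 28. −1: 27.
[1] 27 ≡ 3^3 (base 3). Lift 4: 256. −1: 255.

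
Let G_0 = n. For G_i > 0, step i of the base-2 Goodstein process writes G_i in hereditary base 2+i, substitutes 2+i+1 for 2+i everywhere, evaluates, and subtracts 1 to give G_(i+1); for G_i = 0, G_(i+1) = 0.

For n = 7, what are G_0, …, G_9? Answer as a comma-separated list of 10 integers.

(0) 7|_2 = 2^2 + 2 + 1 ↦ 3^3 + 3 + 1|_3 = 31 ⇒ 30
(1) 30|_3 = 3^3 + 3 ↦ 4^4 + 4|_4 = 260 ⇒ 259
(2) 259|_4 = 4^4 + 3 ↦ 5^5 + 3|_5 = 3128 ⇒ 3127
(3) 3127|_5 = 5^5 + 2 ↦ 6^6 + 2|_6 = 46658 ⇒ 46657
(4) 46657|_6 = 6^6 + 1 ↦ 7^7 + 1|_7 = 823544 ⇒ 823543
(5) 823543|_7 = 7^7 ↦ 8^8|_8 = 16777216 ⇒ 16777215
(6) 16777215|_8 = 7·8^7 + 7·8^6 + 7·8^5 + 7·8^4 + 7·8^3 + 7·8^2 + 7·8 + 7 ↦ 7·9^7 + 7·9^6 + 7·9^5 + 7·9^4 + 7·9^3 + 7·9^2 + 7·9 + 7|_9 = 37665880 ⇒ 37665879
(7) 37665879|_9 = 7·9^7 + 7·9^6 + 7·9^5 + 7·9^4 + 7·9^3 + 7·9^2 + 7·9 + 6 ↦ 7·10^7 + 7·10^6 + 7·10^5 + 7·10^4 + 7·10^3 + 7·10^2 + 7·10 + 6|_10 = 77777776 ⇒ 77777775
(8) 77777775|_10 = 7·10^7 + 7·10^6 + 7·10^5 + 7·10^4 + 7·10^3 + 7·10^2 + 7·10 + 5 ↦ 7·11^7 + 7·11^6 + 7·11^5 + 7·11^4 + 7·11^3 + 7·11^2 + 7·11 + 5|_11 = 150051214 ⇒ 150051213

7, 30, 259, 3127, 46657, 823543, 16777215, 37665879, 77777775, 150051213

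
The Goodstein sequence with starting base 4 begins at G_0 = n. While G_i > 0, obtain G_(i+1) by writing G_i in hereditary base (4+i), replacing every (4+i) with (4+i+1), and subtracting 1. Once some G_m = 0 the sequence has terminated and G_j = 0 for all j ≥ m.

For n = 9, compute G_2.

11

i=0: 9 = 2·4 + 1 (b=4); 4→5: 2·5 + 1 = 11; 11−1 = 10
i=1: 10 = 2·5 (b=5); 5→6: 2·6 = 12; 12−1 = 11
i=2: 11 = 6 + 5 (b=6); 6→7: 7 + 5 = 12; 12−1 = 11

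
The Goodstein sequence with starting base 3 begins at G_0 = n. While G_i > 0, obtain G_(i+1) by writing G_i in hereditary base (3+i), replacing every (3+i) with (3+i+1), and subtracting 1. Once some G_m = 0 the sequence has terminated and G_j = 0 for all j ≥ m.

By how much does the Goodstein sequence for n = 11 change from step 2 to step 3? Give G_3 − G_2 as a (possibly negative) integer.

step 0: 11 = 3^2 + 2; sub 4 for 3: 4^2 + 2; = 18; G_1 = 18−1 = 17
step 1: 17 = 4^2 + 1; sub 5 for 4: 5^2 + 1; = 26; G_2 = 26−1 = 25
step 2: 25 = 5^2; sub 6 for 5: 6^2; = 36; G_3 = 36−1 = 35

10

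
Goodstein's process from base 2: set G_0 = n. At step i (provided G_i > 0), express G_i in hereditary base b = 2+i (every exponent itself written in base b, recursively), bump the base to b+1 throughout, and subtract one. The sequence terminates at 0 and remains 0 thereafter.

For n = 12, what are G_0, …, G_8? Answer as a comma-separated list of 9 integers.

12, 107, 1065, 15685, 280019, 5764910, 134217867, 3486784574, 100000000211

12 —HB2→ 2^(2 + 1) + 2^2 —bump→ 3^(3 + 1) + 3^3 = 108 —(−1)→ 107
107 —HB3→ 3^(3 + 1) + 2·3^2 + 2·3 + 2 —bump→ 4^(4 + 1) + 2·4^2 + 2·4 + 2 = 1066 —(−1)→ 1065
1065 —HB4→ 4^(4 + 1) + 2·4^2 + 2·4 + 1 —bump→ 5^(5 + 1) + 2·5^2 + 2·5 + 1 = 15686 —(−1)→ 15685
15685 —HB5→ 5^(5 + 1) + 2·5^2 + 2·5 —bump→ 6^(6 + 1) + 2·6^2 + 2·6 = 280020 —(−1)→ 280019
280019 —HB6→ 6^(6 + 1) + 2·6^2 + 6 + 5 —bump→ 7^(7 + 1) + 2·7^2 + 7 + 5 = 5764911 —(−1)→ 5764910
5764910 —HB7→ 7^(7 + 1) + 2·7^2 + 7 + 4 —bump→ 8^(8 + 1) + 2·8^2 + 8 + 4 = 134217868 —(−1)→ 134217867
134217867 —HB8→ 8^(8 + 1) + 2·8^2 + 8 + 3 —bump→ 9^(9 + 1) + 2·9^2 + 9 + 3 = 3486784575 —(−1)→ 3486784574
3486784574 —HB9→ 9^(9 + 1) + 2·9^2 + 9 + 2 —bump→ 10^(10 + 1) + 2·10^2 + 10 + 2 = 100000000212 —(−1)→ 100000000211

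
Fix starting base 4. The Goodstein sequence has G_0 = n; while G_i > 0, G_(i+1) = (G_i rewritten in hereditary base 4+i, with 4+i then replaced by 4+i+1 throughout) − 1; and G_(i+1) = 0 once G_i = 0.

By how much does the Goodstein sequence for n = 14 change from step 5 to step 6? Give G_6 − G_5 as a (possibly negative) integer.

step 0: 14 = 3·4 + 2; sub 5 for 4: 3·5 + 2; = 17; G_1 = 17−1 = 16
step 1: 16 = 3·5 + 1; sub 6 for 5: 3·6 + 1; = 19; G_2 = 19−1 = 18
step 2: 18 = 3·6; sub 7 for 6: 3·7; = 21; G_3 = 21−1 = 20
step 3: 20 = 2·7 + 6; sub 8 for 7: 2·8 + 6; = 22; G_4 = 22−1 = 21
step 4: 21 = 2·8 + 5; sub 9 for 8: 2·9 + 5; = 23; G_5 = 23−1 = 22
step 5: 22 = 2·9 + 4; sub 10 for 9: 2·10 + 4; = 24; G_6 = 24−1 = 23

1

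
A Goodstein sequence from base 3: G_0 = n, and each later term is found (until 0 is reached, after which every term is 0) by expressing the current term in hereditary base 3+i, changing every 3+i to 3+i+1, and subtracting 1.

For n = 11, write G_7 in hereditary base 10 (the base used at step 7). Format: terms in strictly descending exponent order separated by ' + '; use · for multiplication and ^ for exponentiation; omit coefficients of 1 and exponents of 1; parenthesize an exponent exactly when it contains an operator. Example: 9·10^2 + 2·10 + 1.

[0] 11 ≡ 3^2 + 2 (base 3). Lift 4: 18. −1: 17.
[1] 17 ≡ 4^2 + 1 (base 4). Lift 5: 26. −1: 25.
[2] 25 ≡ 5^2 (base 5). Lift 6: 36. −1: 35.
[3] 35 ≡ 5·6 + 5 (base 6). Lift 7: 40. −1: 39.
[4] 39 ≡ 5·7 + 4 (base 7). Lift 8: 44. −1: 43.
[5] 43 ≡ 5·8 + 3 (base 8). Lift 9: 48. −1: 47.
[6] 47 ≡ 5·9 + 2 (base 9). Lift 10: 52. −1: 51.
[7] 51 ≡ 5·10 + 1 (base 10). Lift 11: 56. −1: 55.

5·10 + 1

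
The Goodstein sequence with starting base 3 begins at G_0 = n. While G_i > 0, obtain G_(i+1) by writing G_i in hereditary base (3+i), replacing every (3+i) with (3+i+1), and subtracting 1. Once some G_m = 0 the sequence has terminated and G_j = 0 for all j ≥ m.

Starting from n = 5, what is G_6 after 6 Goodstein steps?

2

step 0: 5 = 3 + 2; sub 4 for 3: 4 + 2; = 6; G_1 = 6−1 = 5
step 1: 5 = 4 + 1; sub 5 for 4: 5 + 1; = 6; G_2 = 6−1 = 5
step 2: 5 = 5; sub 6 for 5: 6; = 6; G_3 = 6−1 = 5
step 3: 5 = 5; sub 7 for 6: 5; = 5; G_4 = 5−1 = 4
step 4: 4 = 4; sub 8 for 7: 4; = 4; G_5 = 4−1 = 3
step 5: 3 = 3; sub 9 for 8: 3; = 3; G_6 = 3−1 = 2
step 6: 2 = 2; sub 10 for 9: 2; = 2; G_7 = 2−1 = 1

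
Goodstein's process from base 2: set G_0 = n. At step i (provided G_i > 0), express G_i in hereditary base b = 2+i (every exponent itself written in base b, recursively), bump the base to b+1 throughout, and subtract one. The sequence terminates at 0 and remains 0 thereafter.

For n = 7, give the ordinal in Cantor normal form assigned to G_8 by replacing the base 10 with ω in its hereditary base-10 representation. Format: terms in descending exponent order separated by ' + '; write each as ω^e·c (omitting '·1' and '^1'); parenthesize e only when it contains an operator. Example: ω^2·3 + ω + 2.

7 —HB2→ 2^2 + 2 + 1 —bump→ 3^3 + 3 + 1 = 31 —(−1)→ 30
30 —HB3→ 3^3 + 3 —bump→ 4^4 + 4 = 260 —(−1)→ 259
259 —HB4→ 4^4 + 3 —bump→ 5^5 + 3 = 3128 —(−1)→ 3127
3127 —HB5→ 5^5 + 2 —bump→ 6^6 + 2 = 46658 —(−1)→ 46657
46657 —HB6→ 6^6 + 1 —bump→ 7^7 + 1 = 823544 —(−1)→ 823543
823543 —HB7→ 7^7 —bump→ 8^8 = 16777216 —(−1)→ 16777215
16777215 —HB8→ 7·8^7 + 7·8^6 + 7·8^5 + 7·8^4 + 7·8^3 + 7·8^2 + 7·8 + 7 —bump→ 7·9^7 + 7·9^6 + 7·9^5 + 7·9^4 + 7·9^3 + 7·9^2 + 7·9 + 7 = 37665880 —(−1)→ 37665879
37665879 —HB9→ 7·9^7 + 7·9^6 + 7·9^5 + 7·9^4 + 7·9^3 + 7·9^2 + 7·9 + 6 —bump→ 7·10^7 + 7·10^6 + 7·10^5 + 7·10^4 + 7·10^3 + 7·10^2 + 7·10 + 6 = 77777776 —(−1)→ 77777775

ω^7·7 + ω^6·7 + ω^5·7 + ω^4·7 + ω^3·7 + ω^2·7 + ω·7 + 5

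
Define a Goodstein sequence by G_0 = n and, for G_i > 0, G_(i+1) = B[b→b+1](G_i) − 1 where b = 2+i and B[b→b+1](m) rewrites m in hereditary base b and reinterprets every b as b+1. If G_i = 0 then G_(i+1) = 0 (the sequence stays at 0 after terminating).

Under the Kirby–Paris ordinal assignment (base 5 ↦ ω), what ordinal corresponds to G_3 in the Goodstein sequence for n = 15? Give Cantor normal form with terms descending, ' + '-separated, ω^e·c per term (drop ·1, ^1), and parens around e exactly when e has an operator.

ω^(ω + 1) + ω^ω + 2

15 —HB2→ 2^(2 + 1) + 2^2 + 2 + 1 —bump→ 3^(3 + 1) + 3^3 + 3 + 1 = 112 —(−1)→ 111
111 —HB3→ 3^(3 + 1) + 3^3 + 3 —bump→ 4^(4 + 1) + 4^4 + 4 = 1284 —(−1)→ 1283
1283 —HB4→ 4^(4 + 1) + 4^4 + 3 —bump→ 5^(5 + 1) + 5^5 + 3 = 18753 —(−1)→ 18752
18752 —HB5→ 5^(5 + 1) + 5^5 + 2 —bump→ 6^(6 + 1) + 6^6 + 2 = 326594 —(−1)→ 326593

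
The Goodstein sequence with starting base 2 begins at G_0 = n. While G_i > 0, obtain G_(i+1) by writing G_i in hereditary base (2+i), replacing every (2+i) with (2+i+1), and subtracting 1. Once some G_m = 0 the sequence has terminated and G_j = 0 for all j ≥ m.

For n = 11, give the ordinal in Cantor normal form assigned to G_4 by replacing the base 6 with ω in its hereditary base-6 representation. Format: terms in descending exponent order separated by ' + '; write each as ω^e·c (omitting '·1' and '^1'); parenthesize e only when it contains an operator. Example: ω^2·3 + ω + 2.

ω^(ω + 1) + 1

G_0=11  [base 2] 2^(2 + 1) + 2 + 1  →[2↦3]→  3^(3 + 1) + 3 + 1 = 85  −1 ⇒ G_1=84
G_1=84  [base 3] 3^(3 + 1) + 3  →[3↦4]→  4^(4 + 1) + 4 = 1028  −1 ⇒ G_2=1027
G_2=1027  [base 4] 4^(4 + 1) + 3  →[4↦5]→  5^(5 + 1) + 3 = 15628  −1 ⇒ G_3=15627
G_3=15627  [base 5] 5^(5 + 1) + 2  →[5↦6]→  6^(6 + 1) + 2 = 279938  −1 ⇒ G_4=279937
G_4=279937  [base 6] 6^(6 + 1) + 1  →[6↦7]→  7^(7 + 1) + 1 = 5764802  −1 ⇒ G_5=5764801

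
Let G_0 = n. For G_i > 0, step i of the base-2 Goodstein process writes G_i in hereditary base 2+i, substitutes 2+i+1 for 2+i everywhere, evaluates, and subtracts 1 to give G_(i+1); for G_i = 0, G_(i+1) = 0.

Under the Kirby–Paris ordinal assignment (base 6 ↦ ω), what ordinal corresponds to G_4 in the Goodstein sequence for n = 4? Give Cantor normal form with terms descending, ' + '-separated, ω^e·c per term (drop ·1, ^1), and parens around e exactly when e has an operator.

(0) 4|_2 = 2^2 ↦ 3^3|_3 = 27 ⇒ 26
(1) 26|_3 = 2·3^2 + 2·3 + 2 ↦ 2·4^2 + 2·4 + 2|_4 = 42 ⇒ 41
(2) 41|_4 = 2·4^2 + 2·4 + 1 ↦ 2·5^2 + 2·5 + 1|_5 = 61 ⇒ 60
(3) 60|_5 = 2·5^2 + 2·5 ↦ 2·6^2 + 2·6|_6 = 84 ⇒ 83
(4) 83|_6 = 2·6^2 + 6 + 5 ↦ 2·7^2 + 7 + 5|_7 = 110 ⇒ 109

ω^2·2 + ω + 5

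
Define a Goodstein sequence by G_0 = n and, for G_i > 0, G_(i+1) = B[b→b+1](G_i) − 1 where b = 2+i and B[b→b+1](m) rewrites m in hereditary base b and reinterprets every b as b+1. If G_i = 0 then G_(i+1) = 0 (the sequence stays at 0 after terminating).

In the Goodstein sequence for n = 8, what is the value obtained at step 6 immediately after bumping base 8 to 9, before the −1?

774841152

base 2: 8 = 2^(2 + 1); at 3: 3^(3 + 1) = 81; next = 80
base 3: 80 = 2·3^3 + 2·3^2 + 2·3 + 2; at 4: 2·4^4 + 2·4^2 + 2·4 + 2 = 554; next = 553
base 4: 553 = 2·4^4 + 2·4^2 + 2·4 + 1; at 5: 2·5^5 + 2·5^2 + 2·5 + 1 = 6311; next = 6310
base 5: 6310 = 2·5^5 + 2·5^2 + 2·5; at 6: 2·6^6 + 2·6^2 + 2·6 = 93396; next = 93395
base 6: 93395 = 2·6^6 + 2·6^2 + 6 + 5; at 7: 2·7^7 + 2·7^2 + 7 + 5 = 1647196; next = 1647195
base 7: 1647195 = 2·7^7 + 2·7^2 + 7 + 4; at 8: 2·8^8 + 2·8^2 + 8 + 4 = 33554572; next = 33554571
base 8: 33554571 = 2·8^8 + 2·8^2 + 8 + 3; at 9: 2·9^9 + 2·9^2 + 9 + 3 = 774841152; next = 774841151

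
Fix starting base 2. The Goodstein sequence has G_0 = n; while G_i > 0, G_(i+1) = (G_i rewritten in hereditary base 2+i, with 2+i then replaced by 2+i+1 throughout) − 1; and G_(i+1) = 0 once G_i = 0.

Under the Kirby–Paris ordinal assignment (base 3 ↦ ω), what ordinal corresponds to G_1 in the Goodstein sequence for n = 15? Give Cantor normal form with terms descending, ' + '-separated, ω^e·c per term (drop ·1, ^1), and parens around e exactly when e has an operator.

G_0=15  [base 2] 2^(2 + 1) + 2^2 + 2 + 1  →[2↦3]→  3^(3 + 1) + 3^3 + 3 + 1 = 112  −1 ⇒ G_1=111
G_1=111  [base 3] 3^(3 + 1) + 3^3 + 3  →[3↦4]→  4^(4 + 1) + 4^4 + 4 = 1284  −1 ⇒ G_2=1283

ω^(ω + 1) + ω^ω + ω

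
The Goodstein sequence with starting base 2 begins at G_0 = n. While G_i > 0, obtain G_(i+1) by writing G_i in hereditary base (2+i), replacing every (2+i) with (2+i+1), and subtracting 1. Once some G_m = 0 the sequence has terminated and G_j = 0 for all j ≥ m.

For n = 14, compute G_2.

1281

step 0: 14 = 2^(2 + 1) + 2^2 + 2; sub 3 for 2: 3^(3 + 1) + 3^3 + 3; = 111; G_1 = 111−1 = 110
step 1: 110 = 3^(3 + 1) + 3^3 + 2; sub 4 for 3: 4^(4 + 1) + 4^4 + 2; = 1282; G_2 = 1282−1 = 1281
step 2: 1281 = 4^(4 + 1) + 4^4 + 1; sub 5 for 4: 5^(5 + 1) + 5^5 + 1; = 18751; G_3 = 18751−1 = 18750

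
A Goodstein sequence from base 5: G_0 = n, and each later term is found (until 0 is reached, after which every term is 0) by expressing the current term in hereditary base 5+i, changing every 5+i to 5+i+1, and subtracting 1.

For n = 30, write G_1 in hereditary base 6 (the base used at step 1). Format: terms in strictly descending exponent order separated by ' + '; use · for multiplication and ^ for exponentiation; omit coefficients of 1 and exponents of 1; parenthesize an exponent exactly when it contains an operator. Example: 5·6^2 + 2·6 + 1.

6^2 + 5

(0) 30|_5 = 5^2 + 5 ↦ 6^2 + 6|_6 = 42 ⇒ 41
(1) 41|_6 = 6^2 + 5 ↦ 7^2 + 5|_7 = 54 ⇒ 53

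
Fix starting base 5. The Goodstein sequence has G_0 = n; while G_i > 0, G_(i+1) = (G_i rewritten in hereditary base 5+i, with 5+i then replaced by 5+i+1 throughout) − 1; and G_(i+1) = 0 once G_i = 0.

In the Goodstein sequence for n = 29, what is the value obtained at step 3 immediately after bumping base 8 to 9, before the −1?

G_0=29  [base 5] 5^2 + 4  →[5↦6]→  6^2 + 4 = 40  −1 ⇒ G_1=39
G_1=39  [base 6] 6^2 + 3  →[6↦7]→  7^2 + 3 = 52  −1 ⇒ G_2=51
G_2=51  [base 7] 7^2 + 2  →[7↦8]→  8^2 + 2 = 66  −1 ⇒ G_3=65
G_3=65  [base 8] 8^2 + 1  →[8↦9]→  9^2 + 1 = 82  −1 ⇒ G_4=81

82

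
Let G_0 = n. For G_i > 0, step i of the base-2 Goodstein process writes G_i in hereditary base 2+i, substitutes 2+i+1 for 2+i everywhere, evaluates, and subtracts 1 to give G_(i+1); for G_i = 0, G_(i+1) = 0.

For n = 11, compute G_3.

11 —HB2→ 2^(2 + 1) + 2 + 1 —bump→ 3^(3 + 1) + 3 + 1 = 85 —(−1)→ 84
84 —HB3→ 3^(3 + 1) + 3 —bump→ 4^(4 + 1) + 4 = 1028 —(−1)→ 1027
1027 —HB4→ 4^(4 + 1) + 3 —bump→ 5^(5 + 1) + 3 = 15628 —(−1)→ 15627
15627 —HB5→ 5^(5 + 1) + 2 —bump→ 6^(6 + 1) + 2 = 279938 —(−1)→ 279937

15627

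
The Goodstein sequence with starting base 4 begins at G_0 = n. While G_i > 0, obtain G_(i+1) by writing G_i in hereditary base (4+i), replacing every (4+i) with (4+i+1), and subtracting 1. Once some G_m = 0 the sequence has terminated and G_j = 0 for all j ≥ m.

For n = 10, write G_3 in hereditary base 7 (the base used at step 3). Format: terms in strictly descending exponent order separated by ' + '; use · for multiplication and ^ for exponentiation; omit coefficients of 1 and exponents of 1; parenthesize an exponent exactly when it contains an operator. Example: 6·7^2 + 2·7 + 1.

7 + 6

(0) 10|_4 = 2·4 + 2 ↦ 2·5 + 2|_5 = 12 ⇒ 11
(1) 11|_5 = 2·5 + 1 ↦ 2·6 + 1|_6 = 13 ⇒ 12
(2) 12|_6 = 2·6 ↦ 2·7|_7 = 14 ⇒ 13
(3) 13|_7 = 7 + 6 ↦ 8 + 6|_8 = 14 ⇒ 13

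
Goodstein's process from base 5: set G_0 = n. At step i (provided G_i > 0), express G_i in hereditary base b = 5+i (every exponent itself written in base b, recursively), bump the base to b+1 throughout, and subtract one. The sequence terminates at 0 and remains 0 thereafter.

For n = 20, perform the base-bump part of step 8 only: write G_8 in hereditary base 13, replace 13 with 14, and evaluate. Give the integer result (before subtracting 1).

20 —HB5→ 4·5 —bump→ 4·6 = 24 —(−1)→ 23
23 —HB6→ 3·6 + 5 —bump→ 3·7 + 5 = 26 —(−1)→ 25
25 —HB7→ 3·7 + 4 —bump→ 3·8 + 4 = 28 —(−1)→ 27
27 —HB8→ 3·8 + 3 —bump→ 3·9 + 3 = 30 —(−1)→ 29
29 —HB9→ 3·9 + 2 —bump→ 3·10 + 2 = 32 —(−1)→ 31
31 —HB10→ 3·10 + 1 —bump→ 3·11 + 1 = 34 —(−1)→ 33
33 —HB11→ 3·11 —bump→ 3·12 = 36 —(−1)→ 35
35 —HB12→ 2·12 + 11 —bump→ 2·13 + 11 = 37 —(−1)→ 36
36 —HB13→ 2·13 + 10 —bump→ 2·14 + 10 = 38 —(−1)→ 37

38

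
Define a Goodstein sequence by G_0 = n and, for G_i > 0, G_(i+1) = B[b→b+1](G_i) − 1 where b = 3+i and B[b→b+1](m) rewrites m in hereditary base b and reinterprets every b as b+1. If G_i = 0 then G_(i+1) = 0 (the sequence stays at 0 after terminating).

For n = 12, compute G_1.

19

base 3: 12 = 3^2 + 3; at 4: 4^2 + 4 = 20; next = 19
base 4: 19 = 4^2 + 3; at 5: 5^2 + 3 = 28; next = 27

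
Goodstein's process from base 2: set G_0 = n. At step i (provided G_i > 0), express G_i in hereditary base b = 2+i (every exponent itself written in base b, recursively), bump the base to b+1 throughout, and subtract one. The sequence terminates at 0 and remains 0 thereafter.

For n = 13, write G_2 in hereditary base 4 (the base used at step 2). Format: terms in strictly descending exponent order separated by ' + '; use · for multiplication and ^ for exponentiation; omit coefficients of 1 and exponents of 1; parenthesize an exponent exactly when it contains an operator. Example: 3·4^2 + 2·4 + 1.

[0] 13 ≡ 2^(2 + 1) + 2^2 + 1 (base 2). Lift 3: 109. −1: 108.
[1] 108 ≡ 3^(3 + 1) + 3^3 (base 3). Lift 4: 1280. −1: 1279.
[2] 1279 ≡ 4^(4 + 1) + 3·4^3 + 3·4^2 + 3·4 + 3 (base 4). Lift 5: 16093. −1: 16092.

4^(4 + 1) + 3·4^3 + 3·4^2 + 3·4 + 3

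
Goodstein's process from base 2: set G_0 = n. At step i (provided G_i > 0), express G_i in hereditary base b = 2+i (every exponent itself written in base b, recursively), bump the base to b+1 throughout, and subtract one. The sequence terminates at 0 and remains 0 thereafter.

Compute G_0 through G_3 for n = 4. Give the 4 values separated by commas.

G_0=4  [base 2] 2^2  →[2↦3]→  3^3 = 27  −1 ⇒ G_1=26
G_1=26  [base 3] 2·3^2 + 2·3 + 2  →[3↦4]→  2·4^2 + 2·4 + 2 = 42  −1 ⇒ G_2=41
G_2=41  [base 4] 2·4^2 + 2·4 + 1  →[4↦5]→  2·5^2 + 2·5 + 1 = 61  −1 ⇒ G_3=60

4, 26, 41, 60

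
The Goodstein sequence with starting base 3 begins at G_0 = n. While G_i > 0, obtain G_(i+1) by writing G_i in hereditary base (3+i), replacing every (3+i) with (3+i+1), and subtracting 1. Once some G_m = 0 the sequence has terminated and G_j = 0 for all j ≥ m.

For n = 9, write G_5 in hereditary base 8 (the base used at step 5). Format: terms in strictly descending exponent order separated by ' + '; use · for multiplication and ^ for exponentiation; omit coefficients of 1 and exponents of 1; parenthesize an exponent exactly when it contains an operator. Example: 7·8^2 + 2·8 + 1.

step 0: 9 = 3^2; sub 4 for 3: 4^2; = 16; G_1 = 16−1 = 15
step 1: 15 = 3·4 + 3; sub 5 for 4: 3·5 + 3; = 18; G_2 = 18−1 = 17
step 2: 17 = 3·5 + 2; sub 6 for 5: 3·6 + 2; = 20; G_3 = 20−1 = 19
step 3: 19 = 3·6 + 1; sub 7 for 6: 3·7 + 1; = 22; G_4 = 22−1 = 21
step 4: 21 = 3·7; sub 8 for 7: 3·8; = 24; G_5 = 24−1 = 23

2·8 + 7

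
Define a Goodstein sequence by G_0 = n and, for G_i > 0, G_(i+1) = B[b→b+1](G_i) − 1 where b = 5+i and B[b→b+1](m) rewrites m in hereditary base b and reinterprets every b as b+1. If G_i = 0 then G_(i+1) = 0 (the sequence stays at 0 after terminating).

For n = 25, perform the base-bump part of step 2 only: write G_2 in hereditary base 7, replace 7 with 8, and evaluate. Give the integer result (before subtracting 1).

base 5: 25 = 5^2; at 6: 6^2 = 36; next = 35
base 6: 35 = 5·6 + 5; at 7: 5·7 + 5 = 40; next = 39
base 7: 39 = 5·7 + 4; at 8: 5·8 + 4 = 44; next = 43

44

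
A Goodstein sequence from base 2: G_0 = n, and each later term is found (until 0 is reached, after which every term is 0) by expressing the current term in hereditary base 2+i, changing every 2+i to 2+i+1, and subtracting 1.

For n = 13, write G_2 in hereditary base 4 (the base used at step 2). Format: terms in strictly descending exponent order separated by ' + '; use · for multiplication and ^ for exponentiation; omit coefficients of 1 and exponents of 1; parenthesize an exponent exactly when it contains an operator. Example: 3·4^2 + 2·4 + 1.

base 2: 13 = 2^(2 + 1) + 2^2 + 1; at 3: 3^(3 + 1) + 3^3 + 1 = 109; next = 108
base 3: 108 = 3^(3 + 1) + 3^3; at 4: 4^(4 + 1) + 4^4 = 1280; next = 1279
base 4: 1279 = 4^(4 + 1) + 3·4^3 + 3·4^2 + 3·4 + 3; at 5: 5^(5 + 1) + 3·5^3 + 3·5^2 + 3·5 + 3 = 16093; next = 16092

4^(4 + 1) + 3·4^3 + 3·4^2 + 3·4 + 3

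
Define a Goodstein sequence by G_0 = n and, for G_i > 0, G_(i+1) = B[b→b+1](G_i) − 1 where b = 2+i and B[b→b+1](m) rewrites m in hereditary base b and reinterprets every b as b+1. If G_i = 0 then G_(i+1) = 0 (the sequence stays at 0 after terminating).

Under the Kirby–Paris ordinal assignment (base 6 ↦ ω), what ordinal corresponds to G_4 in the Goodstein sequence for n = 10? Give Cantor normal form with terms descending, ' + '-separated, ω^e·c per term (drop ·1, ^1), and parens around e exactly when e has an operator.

ω^ω·5 + ω^5·5 + ω^4·5 + ω^3·5 + ω^2·5 + ω·5 + 5

[0] 10 ≡ 2^(2 + 1) + 2 (base 2). Lift 3: 84. −1: 83.
[1] 83 ≡ 3^(3 + 1) + 2 (base 3). Lift 4: 1026. −1: 1025.
[2] 1025 ≡ 4^(4 + 1) + 1 (base 4). Lift 5: 15626. −1: 15625.
[3] 15625 ≡ 5^(5 + 1) (base 5). Lift 6: 279936. −1: 279935.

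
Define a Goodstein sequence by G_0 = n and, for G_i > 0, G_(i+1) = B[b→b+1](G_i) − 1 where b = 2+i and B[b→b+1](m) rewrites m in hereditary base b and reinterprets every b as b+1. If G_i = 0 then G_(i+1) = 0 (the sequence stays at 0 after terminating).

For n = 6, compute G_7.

332147

6 —HB2→ 2^2 + 2 —bump→ 3^3 + 3 = 30 —(−1)→ 29
29 —HB3→ 3^3 + 2 —bump→ 4^4 + 2 = 258 —(−1)→ 257
257 —HB4→ 4^4 + 1 —bump→ 5^5 + 1 = 3126 —(−1)→ 3125
3125 —HB5→ 5^5 —bump→ 6^6 = 46656 —(−1)→ 46655
46655 —HB6→ 5·6^5 + 5·6^4 + 5·6^3 + 5·6^2 + 5·6 + 5 —bump→ 5·7^5 + 5·7^4 + 5·7^3 + 5·7^2 + 5·7 + 5 = 98040 —(−1)→ 98039
98039 —HB7→ 5·7^5 + 5·7^4 + 5·7^3 + 5·7^2 + 5·7 + 4 —bump→ 5·8^5 + 5·8^4 + 5·8^3 + 5·8^2 + 5·8 + 4 = 187244 —(−1)→ 187243
187243 —HB8→ 5·8^5 + 5·8^4 + 5·8^3 + 5·8^2 + 5·8 + 3 —bump→ 5·9^5 + 5·9^4 + 5·9^3 + 5·9^2 + 5·9 + 3 = 332148 —(−1)→ 332147
332147 —HB9→ 5·9^5 + 5·9^4 + 5·9^3 + 5·9^2 + 5·9 + 2 —bump→ 5·10^5 + 5·10^4 + 5·10^3 + 5·10^2 + 5·10 + 2 = 555552 —(−1)→ 555551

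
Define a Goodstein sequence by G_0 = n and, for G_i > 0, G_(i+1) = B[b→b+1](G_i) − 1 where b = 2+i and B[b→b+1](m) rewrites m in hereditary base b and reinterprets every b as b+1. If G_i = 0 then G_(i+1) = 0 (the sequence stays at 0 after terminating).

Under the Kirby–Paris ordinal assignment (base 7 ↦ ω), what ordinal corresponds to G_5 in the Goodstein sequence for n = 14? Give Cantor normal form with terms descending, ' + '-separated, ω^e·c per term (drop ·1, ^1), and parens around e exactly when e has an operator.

ω^(ω + 1) + ω^5·5 + ω^4·5 + ω^3·5 + ω^2·5 + ω·5 + 4

(0) 14|_2 = 2^(2 + 1) + 2^2 + 2 ↦ 3^(3 + 1) + 3^3 + 3|_3 = 111 ⇒ 110
(1) 110|_3 = 3^(3 + 1) + 3^3 + 2 ↦ 4^(4 + 1) + 4^4 + 2|_4 = 1282 ⇒ 1281
(2) 1281|_4 = 4^(4 + 1) + 4^4 + 1 ↦ 5^(5 + 1) + 5^5 + 1|_5 = 18751 ⇒ 18750
(3) 18750|_5 = 5^(5 + 1) + 5^5 ↦ 6^(6 + 1) + 6^6|_6 = 326592 ⇒ 326591
(4) 326591|_6 = 6^(6 + 1) + 5·6^5 + 5·6^4 + 5·6^3 + 5·6^2 + 5·6 + 5 ↦ 7^(7 + 1) + 5·7^5 + 5·7^4 + 5·7^3 + 5·7^2 + 5·7 + 5|_7 = 5862841 ⇒ 5862840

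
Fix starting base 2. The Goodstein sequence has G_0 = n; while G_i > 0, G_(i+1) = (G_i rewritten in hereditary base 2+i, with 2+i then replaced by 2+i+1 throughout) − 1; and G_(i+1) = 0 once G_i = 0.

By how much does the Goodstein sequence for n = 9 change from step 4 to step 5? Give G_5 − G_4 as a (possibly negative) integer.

[0] 9 ≡ 2^(2 + 1) + 1 (base 2). Lift 3: 82. −1: 81.
[1] 81 ≡ 3^(3 + 1) (base 3). Lift 4: 1024. −1: 1023.
[2] 1023 ≡ 3·4^4 + 3·4^3 + 3·4^2 + 3·4 + 3 (base 4). Lift 5: 9843. −1: 9842.
[3] 9842 ≡ 3·5^5 + 3·5^3 + 3·5^2 + 3·5 + 2 (base 5). Lift 6: 140744. −1: 140743.
[4] 140743 ≡ 3·6^6 + 3·6^3 + 3·6^2 + 3·6 + 1 (base 6). Lift 7: 2471827. −1: 2471826.

2331083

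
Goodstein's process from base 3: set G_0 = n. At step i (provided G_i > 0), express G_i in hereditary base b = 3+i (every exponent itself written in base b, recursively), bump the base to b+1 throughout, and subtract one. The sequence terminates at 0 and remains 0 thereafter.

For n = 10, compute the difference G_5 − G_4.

i=0: 10 = 3^2 + 1 (b=3); 3→4: 4^2 + 1 = 17; 17−1 = 16
i=1: 16 = 4^2 (b=4); 4→5: 5^2 = 25; 25−1 = 24
i=2: 24 = 4·5 + 4 (b=5); 5→6: 4·6 + 4 = 28; 28−1 = 27
i=3: 27 = 4·6 + 3 (b=6); 6→7: 4·7 + 3 = 31; 31−1 = 30
i=4: 30 = 4·7 + 2 (b=7); 7→8: 4·8 + 2 = 34; 34−1 = 33

3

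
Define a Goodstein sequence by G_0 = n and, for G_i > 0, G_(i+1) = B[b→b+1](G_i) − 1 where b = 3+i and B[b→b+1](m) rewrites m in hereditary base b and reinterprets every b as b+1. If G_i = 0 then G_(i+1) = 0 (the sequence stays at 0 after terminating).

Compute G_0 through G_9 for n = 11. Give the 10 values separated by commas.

11, 17, 25, 35, 39, 43, 47, 51, 55, 59

i=0: 11 = 3^2 + 2 (b=3); 3→4: 4^2 + 2 = 18; 18−1 = 17
i=1: 17 = 4^2 + 1 (b=4); 4→5: 5^2 + 1 = 26; 26−1 = 25
i=2: 25 = 5^2 (b=5); 5→6: 6^2 = 36; 36−1 = 35
i=3: 35 = 5·6 + 5 (b=6); 6→7: 5·7 + 5 = 40; 40−1 = 39
i=4: 39 = 5·7 + 4 (b=7); 7→8: 5·8 + 4 = 44; 44−1 = 43
i=5: 43 = 5·8 + 3 (b=8); 8→9: 5·9 + 3 = 48; 48−1 = 47
i=6: 47 = 5·9 + 2 (b=9); 9→10: 5·10 + 2 = 52; 52−1 = 51
i=7: 51 = 5·10 + 1 (b=10); 10→11: 5·11 + 1 = 56; 56−1 = 55
i=8: 55 = 5·11 (b=11); 11→12: 5·12 = 60; 60−1 = 59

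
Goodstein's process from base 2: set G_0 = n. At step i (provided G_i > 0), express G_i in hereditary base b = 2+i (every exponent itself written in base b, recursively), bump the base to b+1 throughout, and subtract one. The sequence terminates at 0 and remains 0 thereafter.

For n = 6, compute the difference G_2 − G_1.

base 2: 6 = 2^2 + 2; at 3: 3^3 + 3 = 30; next = 29
base 3: 29 = 3^3 + 2; at 4: 4^4 + 2 = 258; next = 257

228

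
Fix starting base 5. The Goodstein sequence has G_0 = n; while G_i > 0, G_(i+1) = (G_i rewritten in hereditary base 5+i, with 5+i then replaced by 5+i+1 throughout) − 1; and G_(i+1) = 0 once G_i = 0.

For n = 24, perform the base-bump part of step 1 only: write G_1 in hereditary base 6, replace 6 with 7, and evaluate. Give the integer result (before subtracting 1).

24 —HB5→ 4·5 + 4 —bump→ 4·6 + 4 = 28 —(−1)→ 27
27 —HB6→ 4·6 + 3 —bump→ 4·7 + 3 = 31 —(−1)→ 30

31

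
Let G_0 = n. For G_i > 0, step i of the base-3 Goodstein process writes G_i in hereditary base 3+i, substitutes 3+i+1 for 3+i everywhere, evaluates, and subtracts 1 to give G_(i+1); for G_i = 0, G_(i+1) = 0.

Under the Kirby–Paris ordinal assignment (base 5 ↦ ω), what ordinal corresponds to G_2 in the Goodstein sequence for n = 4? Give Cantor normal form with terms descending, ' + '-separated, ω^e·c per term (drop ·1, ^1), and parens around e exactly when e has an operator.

4

G_0=4  [base 3] 3 + 1  →[3↦4]→  4 + 1 = 5  −1 ⇒ G_1=4
G_1=4  [base 4] 4  →[4↦5]→  5 = 5  −1 ⇒ G_2=4
G_2=4  [base 5] 4  →[5↦6]→  4 = 4  −1 ⇒ G_3=3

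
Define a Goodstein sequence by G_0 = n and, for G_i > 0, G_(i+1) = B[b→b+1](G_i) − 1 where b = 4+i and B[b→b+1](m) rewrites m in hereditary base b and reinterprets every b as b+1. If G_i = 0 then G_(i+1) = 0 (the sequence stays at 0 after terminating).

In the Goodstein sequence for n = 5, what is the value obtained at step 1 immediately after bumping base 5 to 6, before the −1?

6

i=0: 5 = 4 + 1 (b=4); 4→5: 5 + 1 = 6; 6−1 = 5
i=1: 5 = 5 (b=5); 5→6: 6 = 6; 6−1 = 5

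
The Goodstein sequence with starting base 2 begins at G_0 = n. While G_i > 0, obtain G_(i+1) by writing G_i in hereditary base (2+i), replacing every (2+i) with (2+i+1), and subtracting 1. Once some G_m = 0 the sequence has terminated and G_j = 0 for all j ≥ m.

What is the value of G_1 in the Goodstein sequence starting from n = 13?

108

step 0: 13 = 2^(2 + 1) + 2^2 + 1; sub 3 for 2: 3^(3 + 1) + 3^3 + 1; = 109; G_1 = 109−1 = 108
step 1: 108 = 3^(3 + 1) + 3^3; sub 4 for 3: 4^(4 + 1) + 4^4; = 1280; G_2 = 1280−1 = 1279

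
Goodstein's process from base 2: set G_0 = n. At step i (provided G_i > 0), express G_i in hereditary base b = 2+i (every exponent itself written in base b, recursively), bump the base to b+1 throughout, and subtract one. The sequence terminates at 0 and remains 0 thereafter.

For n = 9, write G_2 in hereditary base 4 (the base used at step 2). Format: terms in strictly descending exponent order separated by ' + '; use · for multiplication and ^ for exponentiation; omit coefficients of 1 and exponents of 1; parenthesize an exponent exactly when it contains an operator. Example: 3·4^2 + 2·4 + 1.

G_0=9  [base 2] 2^(2 + 1) + 1  →[2↦3]→  3^(3 + 1) + 1 = 82  −1 ⇒ G_1=81
G_1=81  [base 3] 3^(3 + 1)  →[3↦4]→  4^(4 + 1) = 1024  −1 ⇒ G_2=1023

3·4^4 + 3·4^3 + 3·4^2 + 3·4 + 3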